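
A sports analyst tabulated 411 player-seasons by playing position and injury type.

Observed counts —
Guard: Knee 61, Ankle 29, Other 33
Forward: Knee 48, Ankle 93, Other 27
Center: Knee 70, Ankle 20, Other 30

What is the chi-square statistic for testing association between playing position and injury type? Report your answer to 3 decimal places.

56.651

Row totals: 123, 168, 120. Column totals: 179, 142, 90. Grand total N = 411.
Expected counts (row total × column total / N):
  Guard, Knee: 123×179/411 = 53.5693
  Guard, Ankle: 123×142/411 = 42.4964
  Guard, Other: 123×90/411 = 26.9343
  Forward, Knee: 168×179/411 = 73.1679
  Forward, Ankle: 168×142/411 = 58.0438
  Forward, Other: 168×90/411 = 36.7883
  Center, Knee: 120×179/411 = 52.2628
  Center, Ankle: 120×142/411 = 41.4599
  Center, Other: 120×90/411 = 26.2774
Contributions (O − E)²/E:
  (61 − 53.5693)²/53.5693 = 1.0307
  (29 − 42.4964)²/42.4964 = 4.2863
  (33 − 26.9343)²/26.9343 = 1.3660
  (48 − 73.1679)²/73.1679 = 8.6571
  (93 − 58.0438)²/58.0438 = 21.0520
  (27 − 36.7883)²/36.7883 = 2.6044
  (70 − 52.2628)²/52.2628 = 6.0197
  (20 − 41.4599)²/41.4599 = 11.1078
  (30 − 26.2774)²/26.2774 = 0.5274
χ² = 1.0307 + 4.2863 + 1.3660 + 8.6571 + 21.0520 + 2.6044 + 6.0197 + 11.1078 + 0.5274 = 56.651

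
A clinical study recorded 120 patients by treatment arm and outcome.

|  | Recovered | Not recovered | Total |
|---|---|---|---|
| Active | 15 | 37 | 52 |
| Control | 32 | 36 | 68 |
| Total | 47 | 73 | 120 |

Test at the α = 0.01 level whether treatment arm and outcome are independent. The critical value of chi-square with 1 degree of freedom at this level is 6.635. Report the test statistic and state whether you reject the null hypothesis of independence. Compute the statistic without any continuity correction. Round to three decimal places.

Grand total N = 120.
Expected counts (row total × column total / N):
  Active, Recovered: 52×47/120 = 20.3667
  Active, Not recovered: 52×73/120 = 31.6333
  Control, Recovered: 68×47/120 = 26.6333
  Control, Not recovered: 68×73/120 = 41.3667
Contributions (O − E)²/E:
  (15 − 20.3667)²/20.3667 = 1.4141
  (37 − 31.6333)²/31.6333 = 0.9105
  (32 − 26.6333)²/26.6333 = 1.0814
  (36 − 41.3667)²/41.3667 = 0.6962
χ² = 1.4141 + 0.9105 + 1.0814 + 0.6962 = 4.102
df = (2−1)(2−1) = 1. Since 4.102 < 6.635, fail to reject the null hypothesis of independence at α = 0.01.

4.102; fail to reject H₀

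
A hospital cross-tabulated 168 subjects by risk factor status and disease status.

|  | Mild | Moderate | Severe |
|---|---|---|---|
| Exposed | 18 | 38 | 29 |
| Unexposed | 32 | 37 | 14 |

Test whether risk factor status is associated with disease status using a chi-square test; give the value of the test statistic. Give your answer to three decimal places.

9.143

Row totals: 85, 83. Column totals: 50, 75, 43. Grand total N = 168.
Expected counts (row total × column total / N):
  Exposed, Mild: 85×50/168 = 25.2976
  Exposed, Moderate: 85×75/168 = 37.9464
  Exposed, Severe: 85×43/168 = 21.7560
  Unexposed, Mild: 83×50/168 = 24.7024
  Unexposed, Moderate: 83×75/168 = 37.0536
  Unexposed, Severe: 83×43/168 = 21.2440
Contributions (O − E)²/E:
  (18 − 25.2976)²/25.2976 = 2.1051
  (38 − 37.9464)²/37.9464 = 0.0001
  (29 − 21.7560)²/21.7560 = 2.4120
  (32 − 24.7024)²/24.7024 = 2.1559
  (37 − 37.0536)²/37.0536 = 0.0001
  (14 − 21.2440)²/21.2440 = 2.4701
χ² = 2.1051 + 0.0001 + 2.4120 + 2.1559 + 0.0001 + 2.4701 = 9.143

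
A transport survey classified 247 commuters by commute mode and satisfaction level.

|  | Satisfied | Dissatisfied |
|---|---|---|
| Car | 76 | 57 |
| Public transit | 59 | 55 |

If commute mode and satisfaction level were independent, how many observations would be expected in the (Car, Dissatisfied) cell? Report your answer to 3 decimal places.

60.308

Row total (Car) = 133; column total (Dissatisfied) = 112; grand total N = 247.
Expected count = (row total × column total) / N = 133 × 112 / 247 = 60.308.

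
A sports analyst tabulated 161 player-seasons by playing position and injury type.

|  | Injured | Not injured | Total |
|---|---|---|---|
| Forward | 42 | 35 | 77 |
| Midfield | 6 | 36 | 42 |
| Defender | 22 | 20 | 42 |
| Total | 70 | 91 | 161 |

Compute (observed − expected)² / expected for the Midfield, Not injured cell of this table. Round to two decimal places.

Row total (Midfield) = 42; column total (Not injured) = 91; N = 161.
Expected count E = 42 × 91 / 161 = 23.739.
Contribution = (O − E)²/E = (36 − 23.739)² / 23.739 = 6.33.

6.33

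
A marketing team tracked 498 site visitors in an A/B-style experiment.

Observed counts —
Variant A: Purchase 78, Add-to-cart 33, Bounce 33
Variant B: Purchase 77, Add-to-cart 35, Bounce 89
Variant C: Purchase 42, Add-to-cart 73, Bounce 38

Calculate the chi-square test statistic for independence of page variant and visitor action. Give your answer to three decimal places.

Row totals: 144, 201, 153. Column totals: 197, 141, 160. Grand total N = 498.
Expected counts (row total × column total / N):
  Variant A, Purchase: 144×197/498 = 56.9639
  Variant A, Add-to-cart: 144×141/498 = 40.7711
  Variant A, Bounce: 144×160/498 = 46.2651
  Variant B, Purchase: 201×197/498 = 79.5120
  Variant B, Add-to-cart: 201×141/498 = 56.9096
  Variant B, Bounce: 201×160/498 = 64.5783
  Variant C, Purchase: 153×197/498 = 60.5241
  Variant C, Add-to-cart: 153×141/498 = 43.3193
  Variant C, Bounce: 153×160/498 = 49.1566
Contributions (O − E)²/E:
  (78 − 56.9639)²/56.9639 = 7.7684
  (33 − 40.7711)²/40.7711 = 1.4812
  (33 − 46.2651)²/46.2651 = 3.8034
  (77 − 79.5120)²/79.5120 = 0.0794
  (35 − 56.9096)²/56.9096 = 8.4350
  (89 − 64.5783)²/64.5783 = 9.2356
  (42 − 60.5241)²/60.5241 = 5.6695
  (73 − 43.3193)²/43.3193 = 20.3361
  (38 − 49.1566)²/49.1566 = 2.5321
χ² = 7.7684 + 1.4812 + 3.8034 + 0.0794 + 8.4350 + 9.2356 + 5.6695 + 20.3361 + 2.5321 = 59.341

59.341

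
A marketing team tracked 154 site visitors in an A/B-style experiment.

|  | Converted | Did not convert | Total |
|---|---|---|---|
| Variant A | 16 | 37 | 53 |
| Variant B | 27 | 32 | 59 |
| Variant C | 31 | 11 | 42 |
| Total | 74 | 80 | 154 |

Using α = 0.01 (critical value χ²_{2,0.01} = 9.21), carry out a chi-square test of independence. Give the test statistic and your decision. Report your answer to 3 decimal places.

Grand total N = 154.
Expected counts (row total × column total / N):
  Variant A, Converted: 53×74/154 = 25.4675
  Variant A, Did not convert: 53×80/154 = 27.5325
  Variant B, Converted: 59×74/154 = 28.3506
  Variant B, Did not convert: 59×80/154 = 30.6494
  Variant C, Converted: 42×74/154 = 20.1818
  Variant C, Did not convert: 42×80/154 = 21.8182
Contributions (O − E)²/E:
  (16 − 25.4675)²/25.4675 = 3.5195
  (37 − 27.5325)²/27.5325 = 3.2556
  (27 − 28.3506)²/28.3506 = 0.0643
  (32 − 30.6494)²/30.6494 = 0.0595
  (31 − 20.1818)²/20.1818 = 5.7990
  (11 − 21.8182)²/21.8182 = 5.3640
χ² = 3.5195 + 3.2556 + 0.0643 + 0.0595 + 5.7990 + 5.3640 = 18.062
df = (3−1)(2−1) = 2. Since 18.062 > 9.21, reject the null hypothesis of independence at α = 0.01.

18.062; reject H₀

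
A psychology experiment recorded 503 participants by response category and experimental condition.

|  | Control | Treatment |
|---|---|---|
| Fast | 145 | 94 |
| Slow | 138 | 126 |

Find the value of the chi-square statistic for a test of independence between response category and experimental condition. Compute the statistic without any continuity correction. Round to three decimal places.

3.594

Row totals: 239, 264. Column totals: 283, 220. Grand total N = 503.
Expected counts (row total × column total / N):
  Fast, Control: 239×283/503 = 134.4672
  Fast, Treatment: 239×220/503 = 104.5328
  Slow, Control: 264×283/503 = 148.5328
  Slow, Treatment: 264×220/503 = 115.4672
Contributions (O − E)²/E:
  (145 − 134.4672)²/134.4672 = 0.8250
  (94 − 104.5328)²/104.5328 = 1.0613
  (138 − 148.5328)²/148.5328 = 0.7469
  (126 − 115.4672)²/115.4672 = 0.9608
χ² = 0.8250 + 1.0613 + 0.7469 + 0.9608 = 3.594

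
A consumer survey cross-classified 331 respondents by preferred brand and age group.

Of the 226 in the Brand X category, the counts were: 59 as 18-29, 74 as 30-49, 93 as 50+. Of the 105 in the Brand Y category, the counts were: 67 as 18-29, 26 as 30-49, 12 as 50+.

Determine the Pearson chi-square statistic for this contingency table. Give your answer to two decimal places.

48.25

Row totals: 226, 105. Column totals: 126, 100, 105. Grand total N = 331.
Expected counts (row total × column total / N):
  Brand X, 18-29: 226×126/331 = 86.030
  Brand X, 30-49: 226×100/331 = 68.278
  Brand X, 50+: 226×105/331 = 71.692
  Brand Y, 18-29: 105×126/331 = 39.970
  Brand Y, 30-49: 105×100/331 = 31.722
  Brand Y, 50+: 105×105/331 = 33.308
Contributions (O − E)²/E:
  (59 − 86.030)²/86.030 = 8.4926
  (74 − 68.278)²/68.278 = 0.4795
  (93 − 71.692)²/71.692 = 6.3331
  (67 − 39.970)²/39.970 = 18.2792
  (26 − 31.722)²/31.722 = 1.0321
  (12 − 33.308)²/33.308 = 13.6313
χ² = 8.4926 + 0.4795 + 6.3331 + 18.2792 + 1.0321 + 13.6313 = 48.25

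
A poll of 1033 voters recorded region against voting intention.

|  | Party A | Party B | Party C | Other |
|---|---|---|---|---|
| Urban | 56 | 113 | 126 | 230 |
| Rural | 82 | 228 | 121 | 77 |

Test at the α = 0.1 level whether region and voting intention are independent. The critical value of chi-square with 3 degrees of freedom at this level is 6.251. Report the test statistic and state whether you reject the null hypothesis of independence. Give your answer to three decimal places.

Row totals: 525, 508. Column totals: 138, 341, 247, 307. Grand total N = 1033.
Expected counts (row total × column total / N):
  Urban, Party A: 525×138/1033 = 70.1355
  Urban, Party B: 525×341/1033 = 173.3059
  Urban, Party C: 525×247/1033 = 125.5324
  Urban, Other: 525×307/1033 = 156.0261
  Rural, Party A: 508×138/1033 = 67.8645
  Rural, Party B: 508×341/1033 = 167.6941
  Rural, Party C: 508×247/1033 = 121.4676
  Rural, Other: 508×307/1033 = 150.9739
Contributions (O − E)²/E:
  (56 − 70.1355)²/70.1355 = 2.8489
  (113 − 173.3059)²/173.3059 = 20.9849
  (126 − 125.5324)²/125.5324 = 0.0017
  (230 − 156.0261)²/156.0261 = 35.0719
  (82 − 67.8645)²/67.8645 = 2.9443
  (228 − 167.6941)²/167.6941 = 21.6871
  (121 − 121.4676)²/121.4676 = 0.0018
  (77 − 150.9739)²/150.9739 = 36.2456
χ² = 2.8489 + 20.9849 + 0.0017 + 35.0719 + 2.9443 + 21.6871 + 0.0018 + 36.2456 = 119.786
df = (2−1)(4−1) = 3. Since 119.786 > 6.251, reject the null hypothesis of independence at α = 0.1.

119.786; reject H₀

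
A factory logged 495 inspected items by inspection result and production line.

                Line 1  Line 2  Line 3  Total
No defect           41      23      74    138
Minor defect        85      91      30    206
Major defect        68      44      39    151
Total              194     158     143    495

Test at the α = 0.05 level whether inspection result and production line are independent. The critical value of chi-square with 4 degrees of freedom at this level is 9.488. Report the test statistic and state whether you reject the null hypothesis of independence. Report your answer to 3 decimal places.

69.171; reject H₀

Grand total N = 495.
Expected counts (row total × column total / N):
  No defect, Line 1: 138×194/495 = 54.08485
  No defect, Line 2: 138×158/495 = 44.04848
  No defect, Line 3: 138×143/495 = 39.86667
  Minor defect, Line 1: 206×194/495 = 80.73535
  Minor defect, Line 2: 206×158/495 = 65.75354
  Minor defect, Line 3: 206×143/495 = 59.51111
  Major defect, Line 1: 151×194/495 = 59.17980
  Major defect, Line 2: 151×158/495 = 48.19798
  Major defect, Line 3: 151×143/495 = 43.62222
Contributions (O − E)²/E:
  (41 − 54.08485)²/54.08485 = 3.1656
  (23 − 44.04848)²/44.04848 = 10.0580
  (74 − 39.86667)²/39.86667 = 29.2245
  (85 − 80.73535)²/80.73535 = 0.2253
  (91 − 65.75354)²/65.75354 = 9.6935
  (30 − 59.51111)²/59.51111 = 14.6343
  (68 − 59.17980)²/59.17980 = 1.3146
  (44 − 48.19798)²/48.19798 = 0.3656
  (39 − 43.62222)²/43.62222 = 0.4898
χ² = 3.1656 + 10.0580 + 29.2245 + 0.2253 + 9.6935 + 14.6343 + 1.3146 + 0.3656 + 0.4898 = 69.171
df = (3−1)(3−1) = 4. Since 69.171 > 9.488, reject the null hypothesis of independence at α = 0.05.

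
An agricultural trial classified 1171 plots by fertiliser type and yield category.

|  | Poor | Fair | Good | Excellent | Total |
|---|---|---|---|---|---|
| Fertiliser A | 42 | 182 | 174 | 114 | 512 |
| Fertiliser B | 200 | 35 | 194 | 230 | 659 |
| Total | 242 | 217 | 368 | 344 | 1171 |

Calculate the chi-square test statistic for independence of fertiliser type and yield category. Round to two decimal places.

228.08

Grand total N = 1171.
Expected counts (row total × column total / N):
  Fertiliser A, Poor: 512×242/1171 = 105.8104
  Fertiliser A, Fair: 512×217/1171 = 94.8796
  Fertiliser A, Good: 512×368/1171 = 160.9018
  Fertiliser A, Excellent: 512×344/1171 = 150.4082
  Fertiliser B, Poor: 659×242/1171 = 136.1896
  Fertiliser B, Fair: 659×217/1171 = 122.1204
  Fertiliser B, Good: 659×368/1171 = 207.0982
  Fertiliser B, Excellent: 659×344/1171 = 193.5918
Contributions (O − E)²/E:
  (42 − 105.8104)²/105.8104 = 38.4817
  (182 − 94.8796)²/94.8796 = 79.9957
  (174 − 160.9018)²/160.9018 = 1.0663
  (114 − 150.4082)²/150.4082 = 8.8131
  (200 − 136.1896)²/136.1896 = 29.8978
  (35 − 122.1204)²/122.1204 = 62.1515
  (194 − 207.0982)²/207.0982 = 0.8284
  (230 − 193.5918)²/193.5918 = 6.8472
χ² = 38.4817 + 79.9957 + 1.0663 + 8.8131 + 29.8978 + 62.1515 + 0.8284 + 6.8472 = 228.08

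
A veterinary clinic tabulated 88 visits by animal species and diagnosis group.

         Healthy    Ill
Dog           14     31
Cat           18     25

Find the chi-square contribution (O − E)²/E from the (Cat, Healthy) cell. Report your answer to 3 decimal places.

0.357

Row total (Cat) = 43; column total (Healthy) = 32; N = 88.
Expected count E = 43 × 32 / 88 = 15.6364.
Contribution = (O − E)²/E = (18 − 15.6364)² / 15.6364 = 0.357.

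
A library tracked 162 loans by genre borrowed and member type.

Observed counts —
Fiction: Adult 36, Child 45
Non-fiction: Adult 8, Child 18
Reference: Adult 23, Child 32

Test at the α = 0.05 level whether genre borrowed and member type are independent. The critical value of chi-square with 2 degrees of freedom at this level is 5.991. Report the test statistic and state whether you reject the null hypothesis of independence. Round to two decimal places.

Row totals: 81, 26, 55. Column totals: 67, 95. Grand total N = 162.
Expected counts (row total × column total / N):
  Fiction, Adult: 81×67/162 = 33.500
  Fiction, Child: 81×95/162 = 47.500
  Non-fiction, Adult: 26×67/162 = 10.753
  Non-fiction, Child: 26×95/162 = 15.247
  Reference, Adult: 55×67/162 = 22.747
  Reference, Child: 55×95/162 = 32.253
Contributions (O − E)²/E:
  (36 − 33.500)²/33.500 = 0.1866
  (45 − 47.500)²/47.500 = 0.1316
  (8 − 10.753)²/10.753 = 0.7048
  (18 − 15.247)²/15.247 = 0.4971
  (23 − 22.747)²/22.747 = 0.0028
  (32 − 32.253)²/32.253 = 0.0020
χ² = 0.1866 + 0.1316 + 0.7048 + 0.4971 + 0.0028 + 0.0020 = 1.52
df = (3−1)(2−1) = 2. Since 1.52 < 5.991, fail to reject the null hypothesis of independence at α = 0.05.

1.52; fail to reject H₀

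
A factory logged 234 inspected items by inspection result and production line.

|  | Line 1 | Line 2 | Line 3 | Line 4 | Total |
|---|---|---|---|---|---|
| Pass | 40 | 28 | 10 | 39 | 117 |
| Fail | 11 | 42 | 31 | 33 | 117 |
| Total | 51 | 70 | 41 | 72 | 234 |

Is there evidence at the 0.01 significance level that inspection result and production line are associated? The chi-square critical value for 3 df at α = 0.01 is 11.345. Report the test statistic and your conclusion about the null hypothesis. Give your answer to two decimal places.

30.55; reject H₀

Grand total N = 234.
Expected counts (row total × column total / N):
  Pass, Line 1: 117×51/234 = 25.500
  Pass, Line 2: 117×70/234 = 35.000
  Pass, Line 3: 117×41/234 = 20.500
  Pass, Line 4: 117×72/234 = 36.000
  Fail, Line 1: 117×51/234 = 25.500
  Fail, Line 2: 117×70/234 = 35.000
  Fail, Line 3: 117×41/234 = 20.500
  Fail, Line 4: 117×72/234 = 36.000
Contributions (O − E)²/E:
  (40 − 25.500)²/25.500 = 8.2451
  (28 − 35.000)²/35.000 = 1.4000
  (10 − 20.500)²/20.500 = 5.3780
  (39 − 36.000)²/36.000 = 0.2500
  (11 − 25.500)²/25.500 = 8.2451
  (42 − 35.000)²/35.000 = 1.4000
  (31 − 20.500)²/20.500 = 5.3780
  (33 − 36.000)²/36.000 = 0.2500
χ² = 8.2451 + 1.4000 + 5.3780 + 0.2500 + 8.2451 + 1.4000 + 5.3780 + 0.2500 = 30.55
df = (2−1)(4−1) = 3. Since 30.55 > 11.345, reject the null hypothesis of independence at α = 0.01.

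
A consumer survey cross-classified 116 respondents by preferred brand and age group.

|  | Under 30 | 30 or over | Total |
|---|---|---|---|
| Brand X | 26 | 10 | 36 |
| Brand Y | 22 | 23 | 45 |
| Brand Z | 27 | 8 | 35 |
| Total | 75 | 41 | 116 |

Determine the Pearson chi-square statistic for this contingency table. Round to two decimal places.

8.19

Grand total N = 116.
Expected counts (row total × column total / N):
  Brand X, Under 30: 36×75/116 = 23.276
  Brand X, 30 or over: 36×41/116 = 12.724
  Brand Y, Under 30: 45×75/116 = 29.095
  Brand Y, 30 or over: 45×41/116 = 15.905
  Brand Z, Under 30: 35×75/116 = 22.629
  Brand Z, 30 or over: 35×41/116 = 12.371
Contributions (O − E)²/E:
  (26 − 23.276)²/23.276 = 0.3188
  (10 − 12.724)²/12.724 = 0.5832
  (22 − 29.095)²/29.095 = 1.7302
  (23 − 15.905)²/15.905 = 3.1650
  (27 − 22.629)²/22.629 = 0.8443
  (8 − 12.371)²/12.371 = 1.5444
χ² = 0.3188 + 0.5832 + 1.7302 + 3.1650 + 0.8443 + 1.5444 = 8.19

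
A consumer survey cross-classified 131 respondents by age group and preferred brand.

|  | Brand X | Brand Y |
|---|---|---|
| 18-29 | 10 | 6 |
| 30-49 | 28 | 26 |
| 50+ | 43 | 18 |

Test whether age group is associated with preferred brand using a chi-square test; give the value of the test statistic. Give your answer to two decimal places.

4.22

Row totals: 16, 54, 61. Column totals: 81, 50. Grand total N = 131.
Expected counts (row total × column total / N):
  18-29, Brand X: 16×81/131 = 9.893
  18-29, Brand Y: 16×50/131 = 6.107
  30-49, Brand X: 54×81/131 = 33.389
  30-49, Brand Y: 54×50/131 = 20.611
  50+, Brand X: 61×81/131 = 37.718
  50+, Brand Y: 61×50/131 = 23.282
Contributions (O − E)²/E:
  (10 − 9.893)²/9.893 = 0.0012
  (6 − 6.107)²/6.107 = 0.0019
  (28 − 33.389)²/33.389 = 0.8698
  (26 − 20.611)²/20.611 = 1.4090
  (43 − 37.718)²/37.718 = 0.7397
  (18 − 23.282)²/23.282 = 1.1983
χ² = 0.0012 + 0.0019 + 0.8698 + 1.4090 + 0.7397 + 1.1983 = 4.22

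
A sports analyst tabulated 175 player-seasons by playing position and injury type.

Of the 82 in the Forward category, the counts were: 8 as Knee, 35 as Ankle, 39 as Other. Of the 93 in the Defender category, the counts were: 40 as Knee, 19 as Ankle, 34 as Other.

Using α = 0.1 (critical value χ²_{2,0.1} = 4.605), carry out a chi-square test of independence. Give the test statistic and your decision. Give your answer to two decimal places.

25.83; reject H₀

Row totals: 82, 93. Column totals: 48, 54, 73. Grand total N = 175.
Expected counts (row total × column total / N):
  Forward, Knee: 82×48/175 = 22.491
  Forward, Ankle: 82×54/175 = 25.303
  Forward, Other: 82×73/175 = 34.206
  Defender, Knee: 93×48/175 = 25.509
  Defender, Ankle: 93×54/175 = 28.697
  Defender, Other: 93×73/175 = 38.794
Contributions (O − E)²/E:
  (8 − 22.491)²/22.491 = 9.3366
  (35 − 25.303)²/25.303 = 3.7162
  (39 − 34.206)²/34.206 = 0.6719
  (40 − 25.509)²/25.509 = 8.2320
  (19 − 28.697)²/28.697 = 3.2767
  (34 − 38.794)²/38.794 = 0.5924
χ² = 9.3366 + 3.7162 + 0.6719 + 8.2320 + 3.2767 + 0.5924 = 25.83
df = (2−1)(3−1) = 2. Since 25.83 > 4.605, reject the null hypothesis of independence at α = 0.1.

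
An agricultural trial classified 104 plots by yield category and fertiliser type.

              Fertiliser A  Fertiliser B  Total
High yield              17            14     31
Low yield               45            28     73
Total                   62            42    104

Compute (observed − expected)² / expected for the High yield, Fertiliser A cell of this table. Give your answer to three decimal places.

Row total (High yield) = 31; column total (Fertiliser A) = 62; N = 104.
Expected count E = 31 × 62 / 104 = 18.4808.
Contribution = (O − E)²/E = (17 − 18.4808)² / 18.4808 = 0.119.

0.119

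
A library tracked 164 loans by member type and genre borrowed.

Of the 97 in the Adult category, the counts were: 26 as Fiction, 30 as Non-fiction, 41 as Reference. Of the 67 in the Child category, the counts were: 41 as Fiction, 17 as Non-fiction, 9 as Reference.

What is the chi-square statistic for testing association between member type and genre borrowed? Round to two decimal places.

22.71

Row totals: 97, 67. Column totals: 67, 47, 50. Grand total N = 164.
Expected counts (row total × column total / N):
  Adult, Fiction: 97×67/164 = 39.628
  Adult, Non-fiction: 97×47/164 = 27.799
  Adult, Reference: 97×50/164 = 29.573
  Child, Fiction: 67×67/164 = 27.372
  Child, Non-fiction: 67×47/164 = 19.201
  Child, Reference: 67×50/164 = 20.427
Contributions (O − E)²/E:
  (26 − 39.628)²/39.628 = 4.6866
  (30 − 27.799)²/27.799 = 0.1743
  (41 − 29.573)²/29.573 = 4.4154
  (41 − 27.372)²/27.372 = 6.7851
  (17 − 19.201)²/19.201 = 0.2523
  (9 − 20.427)²/20.427 = 6.3923
χ² = 4.6866 + 0.1743 + 4.4154 + 6.7851 + 0.2523 + 6.3923 = 22.71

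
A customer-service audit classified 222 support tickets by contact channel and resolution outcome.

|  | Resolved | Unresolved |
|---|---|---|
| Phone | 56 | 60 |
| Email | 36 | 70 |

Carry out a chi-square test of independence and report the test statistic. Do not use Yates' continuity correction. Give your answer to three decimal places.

Row totals: 116, 106. Column totals: 92, 130. Grand total N = 222.
Expected counts (row total × column total / N):
  Phone, Resolved: 116×92/222 = 48.0721
  Phone, Unresolved: 116×130/222 = 67.9279
  Email, Resolved: 106×92/222 = 43.9279
  Email, Unresolved: 106×130/222 = 62.0721
Contributions (O − E)²/E:
  (56 − 48.0721)²/48.0721 = 1.3074
  (60 − 67.9279)²/67.9279 = 0.9253
  (36 − 43.9279)²/43.9279 = 1.4308
  (70 − 62.0721)²/62.0721 = 1.0126
χ² = 1.3074 + 0.9253 + 1.4308 + 1.0126 = 4.676

4.676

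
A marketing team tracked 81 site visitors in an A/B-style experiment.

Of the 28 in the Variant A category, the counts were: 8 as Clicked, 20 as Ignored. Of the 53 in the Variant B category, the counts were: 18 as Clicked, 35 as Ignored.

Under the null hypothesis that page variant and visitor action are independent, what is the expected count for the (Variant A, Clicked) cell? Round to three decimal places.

Row total (Variant A) = 28; column total (Clicked) = 26; grand total N = 81.
Expected count = (row total × column total) / N = 28 × 26 / 81 = 8.988.

8.988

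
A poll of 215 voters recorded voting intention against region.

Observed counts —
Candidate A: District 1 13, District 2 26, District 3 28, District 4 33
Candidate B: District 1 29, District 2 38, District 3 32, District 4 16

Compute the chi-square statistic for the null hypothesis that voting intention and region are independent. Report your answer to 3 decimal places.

13.529

Row totals: 100, 115. Column totals: 42, 64, 60, 49. Grand total N = 215.
Expected counts (row total × column total / N):
  Candidate A, District 1: 100×42/215 = 19.5349
  Candidate A, District 2: 100×64/215 = 29.7674
  Candidate A, District 3: 100×60/215 = 27.9070
  Candidate A, District 4: 100×49/215 = 22.7907
  Candidate B, District 1: 115×42/215 = 22.4651
  Candidate B, District 2: 115×64/215 = 34.2326
  Candidate B, District 3: 115×60/215 = 32.0930
  Candidate B, District 4: 115×49/215 = 26.2093
Contributions (O − E)²/E:
  (13 − 19.5349)²/19.5349 = 2.1861
  (26 − 29.7674)²/29.7674 = 0.4768
  (28 − 27.9070)²/27.9070 = 0.0003
  (33 − 22.7907)²/22.7907 = 4.5733
  (29 − 22.4651)²/22.4651 = 1.9009
  (38 − 34.2326)²/34.2326 = 0.4146
  (32 − 32.0930)²/32.0930 = 0.0003
  (16 − 26.2093)²/26.2093 = 3.9768
χ² = 2.1861 + 0.4768 + 0.0003 + 4.5733 + 1.9009 + 0.4146 + 0.0003 + 3.9768 = 13.529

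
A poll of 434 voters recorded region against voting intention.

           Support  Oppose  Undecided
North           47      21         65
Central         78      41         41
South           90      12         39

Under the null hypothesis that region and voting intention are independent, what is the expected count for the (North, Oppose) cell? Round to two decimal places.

Row total (North) = 133; column total (Oppose) = 74; grand total N = 434.
Expected count = (row total × column total) / N = 133 × 74 / 434 = 22.68.

22.68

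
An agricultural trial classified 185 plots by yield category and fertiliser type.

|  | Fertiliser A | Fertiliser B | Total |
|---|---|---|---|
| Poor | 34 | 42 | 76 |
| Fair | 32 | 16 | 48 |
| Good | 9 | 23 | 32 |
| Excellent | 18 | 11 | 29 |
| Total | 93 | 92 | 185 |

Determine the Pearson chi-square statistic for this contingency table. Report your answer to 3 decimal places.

Grand total N = 185.
Expected counts (row total × column total / N):
  Poor, Fertiliser A: 76×93/185 = 38.2054
  Poor, Fertiliser B: 76×92/185 = 37.7946
  Fair, Fertiliser A: 48×93/185 = 24.1297
  Fair, Fertiliser B: 48×92/185 = 23.8703
  Good, Fertiliser A: 32×93/185 = 16.0865
  Good, Fertiliser B: 32×92/185 = 15.9135
  Excellent, Fertiliser A: 29×93/185 = 14.5784
  Excellent, Fertiliser B: 29×92/185 = 14.4216
Contributions (O − E)²/E:
  (34 − 38.2054)²/38.2054 = 0.4629
  (42 − 37.7946)²/37.7946 = 0.4679
  (32 − 24.1297)²/24.1297 = 2.5670
  (16 − 23.8703)²/23.8703 = 2.5949
  (9 − 16.0865)²/16.0865 = 3.1218
  (23 − 15.9135)²/15.9135 = 3.1557
  (18 − 14.5784)²/14.5784 = 0.8031
  (11 − 14.4216)²/14.4216 = 0.8118
χ² = 0.4629 + 0.4679 + 2.5670 + 2.5949 + 3.1218 + 3.1557 + 0.8031 + 0.8118 = 13.985

13.985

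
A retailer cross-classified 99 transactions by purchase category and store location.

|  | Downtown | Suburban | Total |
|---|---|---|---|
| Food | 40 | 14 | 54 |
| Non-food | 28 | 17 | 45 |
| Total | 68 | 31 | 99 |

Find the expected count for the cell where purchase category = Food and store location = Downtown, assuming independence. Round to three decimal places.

Row total (Food) = 54; column total (Downtown) = 68; grand total N = 99.
Expected count = (row total × column total) / N = 54 × 68 / 99 = 37.091.

37.091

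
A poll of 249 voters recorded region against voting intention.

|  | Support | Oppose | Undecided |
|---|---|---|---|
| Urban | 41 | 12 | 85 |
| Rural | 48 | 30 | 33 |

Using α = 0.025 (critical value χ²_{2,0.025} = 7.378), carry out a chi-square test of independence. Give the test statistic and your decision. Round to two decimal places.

28.59; reject H₀

Row totals: 138, 111. Column totals: 89, 42, 118. Grand total N = 249.
Expected counts (row total × column total / N):
  Urban, Support: 138×89/249 = 49.325
  Urban, Oppose: 138×42/249 = 23.277
  Urban, Undecided: 138×118/249 = 65.398
  Rural, Support: 111×89/249 = 39.675
  Rural, Oppose: 111×42/249 = 18.723
  Rural, Undecided: 111×118/249 = 52.602
Contributions (O − E)²/E:
  (41 − 49.325)²/49.325 = 1.4051
  (12 − 23.277)²/23.277 = 5.4634
  (85 − 65.398)²/65.398 = 5.8754
  (48 − 39.675)²/39.675 = 1.7468
  (30 − 18.723)²/18.723 = 6.7922
  (33 − 52.602)²/52.602 = 7.3046
χ² = 1.4051 + 5.4634 + 5.8754 + 1.7468 + 6.7922 + 7.3046 = 28.59
df = (2−1)(3−1) = 2. Since 28.59 > 7.378, reject the null hypothesis of independence at α = 0.025.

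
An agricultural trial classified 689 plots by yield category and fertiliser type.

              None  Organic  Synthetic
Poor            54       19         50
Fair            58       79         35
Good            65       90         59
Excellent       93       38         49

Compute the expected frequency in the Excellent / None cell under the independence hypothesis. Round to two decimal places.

70.54

Row total (Excellent) = 180; column total (None) = 270; grand total N = 689.
Expected count = (row total × column total) / N = 180 × 270 / 689 = 70.54.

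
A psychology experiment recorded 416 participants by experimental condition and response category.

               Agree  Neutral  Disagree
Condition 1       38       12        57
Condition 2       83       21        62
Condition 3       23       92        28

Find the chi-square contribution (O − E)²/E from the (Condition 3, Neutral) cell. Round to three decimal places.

55.949

Row total (Condition 3) = 143; column total (Neutral) = 125; N = 416.
Expected count E = 143 × 125 / 416 = 42.9688.
Contribution = (O − E)²/E = (92 − 42.9688)² / 42.9688 = 55.949.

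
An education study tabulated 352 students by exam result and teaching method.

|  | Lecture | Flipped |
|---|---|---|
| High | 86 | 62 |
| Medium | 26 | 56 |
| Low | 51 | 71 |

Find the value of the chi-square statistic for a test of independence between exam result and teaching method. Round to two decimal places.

16.31

Row totals: 148, 82, 122. Column totals: 163, 189. Grand total N = 352.
Expected counts (row total × column total / N):
  High, Lecture: 148×163/352 = 68.5341
  High, Flipped: 148×189/352 = 79.4659
  Medium, Lecture: 82×163/352 = 37.9716
  Medium, Flipped: 82×189/352 = 44.0284
  Low, Lecture: 122×163/352 = 56.4943
  Low, Flipped: 122×189/352 = 65.5057
Contributions (O − E)²/E:
  (86 − 68.5341)²/68.5341 = 4.4512
  (62 − 79.4659)²/79.4659 = 3.8388
  (26 − 37.9716)²/37.9716 = 3.7744
  (56 − 44.0284)²/44.0284 = 3.2552
  (51 − 56.4943)²/56.4943 = 0.5343
  (71 − 65.5057)²/65.5057 = 0.4608
χ² = 4.4512 + 3.8388 + 3.7744 + 3.2552 + 0.5343 + 0.4608 = 16.31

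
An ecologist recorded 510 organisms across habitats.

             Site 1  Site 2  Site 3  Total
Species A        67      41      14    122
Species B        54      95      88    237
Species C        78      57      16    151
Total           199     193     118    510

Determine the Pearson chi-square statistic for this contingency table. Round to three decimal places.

68.478

Grand total N = 510.
Expected counts (row total × column total / N):
  Species A, Site 1: 122×199/510 = 47.6039
  Species A, Site 2: 122×193/510 = 46.1686
  Species A, Site 3: 122×118/510 = 28.2275
  Species B, Site 1: 237×199/510 = 92.4765
  Species B, Site 2: 237×193/510 = 89.6882
  Species B, Site 3: 237×118/510 = 54.8353
  Species C, Site 1: 151×199/510 = 58.9196
  Species C, Site 2: 151×193/510 = 57.1431
  Species C, Site 3: 151×118/510 = 34.9373
Contributions (O − E)²/E:
  (67 − 47.6039)²/47.6039 = 7.9029
  (41 − 46.1686)²/46.1686 = 0.5786
  (14 − 28.2275)²/28.2275 = 7.1711
  (54 − 92.4765)²/92.4765 = 16.0088
  (95 − 89.6882)²/89.6882 = 0.3146
  (88 − 54.8353)²/54.8353 = 20.0582
  (78 − 58.9196)²/58.9196 = 6.1790
  (57 − 57.1431)²/57.1431 = 0.0004
  (16 − 34.9373)²/34.9373 = 10.2647
χ² = 7.9029 + 0.5786 + 7.1711 + 16.0088 + 0.3146 + 20.0582 + 6.1790 + 0.0004 + 10.2647 = 68.478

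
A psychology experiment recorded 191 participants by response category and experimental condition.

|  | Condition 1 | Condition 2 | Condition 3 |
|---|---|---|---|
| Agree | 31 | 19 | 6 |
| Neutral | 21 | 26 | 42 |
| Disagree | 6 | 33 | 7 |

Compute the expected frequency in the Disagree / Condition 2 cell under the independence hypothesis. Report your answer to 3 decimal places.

18.785

Row total (Disagree) = 46; column total (Condition 2) = 78; grand total N = 191.
Expected count = (row total × column total) / N = 46 × 78 / 191 = 18.785.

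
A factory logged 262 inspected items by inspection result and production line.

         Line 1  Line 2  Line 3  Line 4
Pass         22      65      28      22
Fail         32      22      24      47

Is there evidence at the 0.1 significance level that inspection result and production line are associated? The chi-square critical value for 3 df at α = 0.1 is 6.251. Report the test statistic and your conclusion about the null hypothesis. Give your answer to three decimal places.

31.988; reject H₀

Row totals: 137, 125. Column totals: 54, 87, 52, 69. Grand total N = 262.
Expected counts (row total × column total / N):
  Pass, Line 1: 137×54/262 = 28.2366
  Pass, Line 2: 137×87/262 = 45.4924
  Pass, Line 3: 137×52/262 = 27.1908
  Pass, Line 4: 137×69/262 = 36.0802
  Fail, Line 1: 125×54/262 = 25.7634
  Fail, Line 2: 125×87/262 = 41.5076
  Fail, Line 3: 125×52/262 = 24.8092
  Fail, Line 4: 125×69/262 = 32.9198
Contributions (O − E)²/E:
  (22 − 28.2366)²/28.2366 = 1.3775
  (65 − 45.4924)²/45.4924 = 8.3651
  (28 − 27.1908)²/27.1908 = 0.0241
  (22 − 36.0802)²/36.0802 = 5.4948
  (32 − 25.7634)²/25.7634 = 1.5097
  (22 − 41.5076)²/41.5076 = 9.1681
  (24 − 24.8092)²/24.8092 = 0.0264
  (47 − 32.9198)²/32.9198 = 6.0223
χ² = 1.3775 + 8.3651 + 0.0241 + 5.4948 + 1.5097 + 9.1681 + 0.0264 + 6.0223 = 31.988
df = (2−1)(4−1) = 3. Since 31.988 > 6.251, reject the null hypothesis of independence at α = 0.1.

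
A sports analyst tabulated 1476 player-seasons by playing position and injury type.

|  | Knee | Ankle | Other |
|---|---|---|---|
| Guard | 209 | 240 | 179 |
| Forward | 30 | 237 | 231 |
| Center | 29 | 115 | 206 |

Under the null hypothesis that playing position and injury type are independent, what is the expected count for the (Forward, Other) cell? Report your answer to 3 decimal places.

Row total (Forward) = 498; column total (Other) = 616; grand total N = 1476.
Expected count = (row total × column total) / N = 498 × 616 / 1476 = 207.837.

207.837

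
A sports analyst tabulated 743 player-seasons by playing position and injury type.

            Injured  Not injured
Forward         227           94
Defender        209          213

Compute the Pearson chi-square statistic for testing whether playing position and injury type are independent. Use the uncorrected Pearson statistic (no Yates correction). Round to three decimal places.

33.765

Row totals: 321, 422. Column totals: 436, 307. Grand total N = 743.
Expected counts (row total × column total / N):
  Forward, Injured: 321×436/743 = 188.3661
  Forward, Not injured: 321×307/743 = 132.6339
  Defender, Injured: 422×436/743 = 247.6339
  Defender, Not injured: 422×307/743 = 174.3661
Contributions (O − E)²/E:
  (227 − 188.3661)²/188.3661 = 7.9238
  (94 − 132.6339)²/132.6339 = 11.2534
  (209 − 247.6339)²/247.6339 = 6.0274
  (213 − 174.3661)²/174.3661 = 8.5600
χ² = 7.9238 + 11.2534 + 6.0274 + 8.5600 = 33.765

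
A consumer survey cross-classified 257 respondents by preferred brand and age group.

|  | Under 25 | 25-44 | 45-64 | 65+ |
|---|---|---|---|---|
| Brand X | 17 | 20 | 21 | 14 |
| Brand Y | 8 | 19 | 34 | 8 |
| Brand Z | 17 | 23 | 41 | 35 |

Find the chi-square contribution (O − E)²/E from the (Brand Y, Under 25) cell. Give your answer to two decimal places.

Row total (Brand Y) = 69; column total (Under 25) = 42; N = 257.
Expected count E = 69 × 42 / 257 = 11.276.
Contribution = (O − E)²/E = (8 − 11.276)² / 11.276 = 0.95.

0.95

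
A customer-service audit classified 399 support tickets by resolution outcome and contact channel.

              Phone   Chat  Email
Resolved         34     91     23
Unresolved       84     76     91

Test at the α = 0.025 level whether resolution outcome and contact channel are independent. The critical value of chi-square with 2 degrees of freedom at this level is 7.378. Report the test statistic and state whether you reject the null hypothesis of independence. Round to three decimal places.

Row totals: 148, 251. Column totals: 118, 167, 114. Grand total N = 399.
Expected counts (row total × column total / N):
  Resolved, Phone: 148×118/399 = 43.76942
  Resolved, Chat: 148×167/399 = 61.94486
  Resolved, Email: 148×114/399 = 42.28571
  Unresolved, Phone: 251×118/399 = 74.23058
  Unresolved, Chat: 251×167/399 = 105.05514
  Unresolved, Email: 251×114/399 = 71.71429
Contributions (O − E)²/E:
  (34 − 43.76942)²/43.76942 = 2.1806
  (91 − 61.94486)²/61.94486 = 13.6283
  (23 − 42.28571)²/42.28571 = 8.7958
  (84 − 74.23058)²/74.23058 = 1.2857
  (76 − 105.05514)²/105.05514 = 8.0358
  (91 − 71.71429)²/71.71429 = 5.1864
χ² = 2.1806 + 13.6283 + 8.7958 + 1.2857 + 8.0358 + 5.1864 = 39.113
df = (2−1)(3−1) = 2. Since 39.113 > 7.378, reject the null hypothesis of independence at α = 0.025.

39.113; reject H₀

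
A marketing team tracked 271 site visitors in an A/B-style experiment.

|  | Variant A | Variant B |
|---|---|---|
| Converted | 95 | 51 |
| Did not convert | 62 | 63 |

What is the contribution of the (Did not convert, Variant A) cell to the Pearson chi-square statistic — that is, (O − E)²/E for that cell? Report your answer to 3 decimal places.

Row total (Did not convert) = 125; column total (Variant A) = 157; N = 271.
Expected count E = 125 × 157 / 271 = 72.4170.
Contribution = (O − E)²/E = (62 − 72.4170)² / 72.4170 = 1.498.

1.498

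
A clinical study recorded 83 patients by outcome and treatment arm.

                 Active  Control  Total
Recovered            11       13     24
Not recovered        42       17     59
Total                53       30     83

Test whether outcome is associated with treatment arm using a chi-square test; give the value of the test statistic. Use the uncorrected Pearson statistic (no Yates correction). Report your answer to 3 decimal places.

Grand total N = 83.
Expected counts (row total × column total / N):
  Recovered, Active: 24×53/83 = 15.3253
  Recovered, Control: 24×30/83 = 8.6747
  Not recovered, Active: 59×53/83 = 37.6747
  Not recovered, Control: 59×30/83 = 21.3253
Contributions (O − E)²/E:
  (11 − 15.3253)²/15.3253 = 1.2207
  (13 − 8.6747)²/8.6747 = 2.1566
  (42 − 37.6747)²/37.6747 = 0.4966
  (17 − 21.3253)²/21.3253 = 0.8773
χ² = 1.2207 + 2.1566 + 0.4966 + 0.8773 = 4.751

4.751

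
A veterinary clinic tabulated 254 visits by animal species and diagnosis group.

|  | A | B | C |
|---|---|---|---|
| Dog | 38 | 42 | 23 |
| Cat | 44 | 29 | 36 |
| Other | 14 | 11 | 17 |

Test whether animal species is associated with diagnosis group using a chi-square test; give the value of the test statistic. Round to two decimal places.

Row totals: 103, 109, 42. Column totals: 96, 82, 76. Grand total N = 254.
Expected counts (row total × column total / N):
  Dog, A: 103×96/254 = 38.929
  Dog, B: 103×82/254 = 33.252
  Dog, C: 103×76/254 = 30.819
  Cat, A: 109×96/254 = 41.197
  Cat, B: 109×82/254 = 35.189
  Cat, C: 109×76/254 = 32.614
  Other, A: 42×96/254 = 15.874
  Other, B: 42×82/254 = 13.559
  Other, C: 42×76/254 = 12.567
Contributions (O − E)²/E:
  (38 − 38.929)²/38.929 = 0.0222
  (42 − 33.252)²/33.252 = 2.3014
  (23 − 30.819)²/30.819 = 1.9837
  (44 − 41.197)²/41.197 = 0.1907
  (29 − 35.189)²/35.189 = 1.0885
  (36 − 32.614)²/32.614 = 0.3515
  (14 − 15.874)²/15.874 = 0.2212
  (11 − 13.559)²/13.559 = 0.4830
  (17 − 12.567)²/12.567 = 1.5637
χ² = 0.0222 + 2.3014 + 1.9837 + 0.1907 + 1.0885 + 0.3515 + 0.2212 + 0.4830 + 1.5637 = 8.21

8.21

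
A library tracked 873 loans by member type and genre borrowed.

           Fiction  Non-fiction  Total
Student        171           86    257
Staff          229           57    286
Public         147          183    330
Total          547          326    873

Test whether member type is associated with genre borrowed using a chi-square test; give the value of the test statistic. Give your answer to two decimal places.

84.98

Grand total N = 873.
Expected counts (row total × column total / N):
  Student, Fiction: 257×547/873 = 161.030
  Student, Non-fiction: 257×326/873 = 95.970
  Staff, Fiction: 286×547/873 = 179.200
  Staff, Non-fiction: 286×326/873 = 106.800
  Public, Fiction: 330×547/873 = 206.770
  Public, Non-fiction: 330×326/873 = 123.230
Contributions (O − E)²/E:
  (171 − 161.030)²/161.030 = 0.6173
  (86 − 95.970)²/95.970 = 1.0357
  (229 − 179.200)²/179.200 = 13.8395
  (57 − 106.800)²/106.800 = 23.2213
  (147 − 206.770)²/206.770 = 17.2774
  (183 − 123.230)²/123.230 = 28.9901
χ² = 0.6173 + 1.0357 + 13.8395 + 23.2213 + 17.2774 + 28.9901 = 84.98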